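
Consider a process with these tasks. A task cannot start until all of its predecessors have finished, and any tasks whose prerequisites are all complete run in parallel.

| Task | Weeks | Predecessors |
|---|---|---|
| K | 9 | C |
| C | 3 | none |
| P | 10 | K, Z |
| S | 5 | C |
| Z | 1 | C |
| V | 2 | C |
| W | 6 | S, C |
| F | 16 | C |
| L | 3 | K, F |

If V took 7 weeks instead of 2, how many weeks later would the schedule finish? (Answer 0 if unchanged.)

As given, the longest chain is C→F→L = 3+16+3 = 22, so the finish is 22 weeks.
The longest path through V is only 5 weeks, so V has float 17.
That remains the longest chain; total 22 weeks.
Change in finish: 22 − 22 = +0 weeks.

0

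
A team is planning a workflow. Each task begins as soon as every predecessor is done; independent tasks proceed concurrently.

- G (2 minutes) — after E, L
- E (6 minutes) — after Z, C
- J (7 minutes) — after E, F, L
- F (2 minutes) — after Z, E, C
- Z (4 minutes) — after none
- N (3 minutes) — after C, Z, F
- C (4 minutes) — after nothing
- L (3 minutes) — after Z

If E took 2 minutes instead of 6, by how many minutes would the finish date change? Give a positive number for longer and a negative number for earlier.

Actual critical path: Z→E→F→J = 4+6+2+7 = 19 ⇒ 19 minutes.
E lies on that path, so at 2 minutes the path becomes 15 minutes.
The critical path is still Z→E→F→J; finish is now 15 minutes.
Change in finish: 15 − 19 = -4 minutes.

-4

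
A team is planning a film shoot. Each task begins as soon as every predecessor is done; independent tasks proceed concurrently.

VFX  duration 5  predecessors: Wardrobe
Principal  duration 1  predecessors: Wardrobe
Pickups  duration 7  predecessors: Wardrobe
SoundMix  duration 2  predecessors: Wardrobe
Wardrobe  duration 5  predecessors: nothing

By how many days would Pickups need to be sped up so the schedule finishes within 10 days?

2

Current finish: 12 days; target: 10.
Pickups is on every critical path, so each day cut from Pickups cuts the finish by one (this holds down to a finish of 10).
Need 12 − 10 = 2 days off Pickups → Pickups becomes 5 days, finish becomes 10.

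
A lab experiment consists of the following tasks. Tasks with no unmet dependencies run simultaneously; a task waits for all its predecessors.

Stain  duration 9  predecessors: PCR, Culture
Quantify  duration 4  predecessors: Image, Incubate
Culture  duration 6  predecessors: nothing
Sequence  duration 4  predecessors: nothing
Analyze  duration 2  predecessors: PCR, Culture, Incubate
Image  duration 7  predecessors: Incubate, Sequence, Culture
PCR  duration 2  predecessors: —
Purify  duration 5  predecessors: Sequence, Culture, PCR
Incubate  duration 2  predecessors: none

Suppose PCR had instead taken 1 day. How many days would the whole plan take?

17

Actual critical path: Culture→Image→Quantify = 6+7+4 = 17 ⇒ 17 days.
PCR is off the critical path — its longest chain is 11 days, giving 6 of slack.
That remains the longest chain; total 17 days.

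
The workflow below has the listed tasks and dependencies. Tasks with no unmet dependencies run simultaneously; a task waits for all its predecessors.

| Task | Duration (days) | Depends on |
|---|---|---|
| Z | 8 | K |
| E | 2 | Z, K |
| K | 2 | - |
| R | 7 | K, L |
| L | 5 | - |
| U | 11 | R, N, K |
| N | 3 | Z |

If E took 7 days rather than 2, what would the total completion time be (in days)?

Actual critical path: K→Z→N→U = 2+8+3+11 = 24 ⇒ 24 days.
E is off the critical path — its longest chain is 12 days, giving 12 of slack.
That remains the longest chain; total 24 days.

24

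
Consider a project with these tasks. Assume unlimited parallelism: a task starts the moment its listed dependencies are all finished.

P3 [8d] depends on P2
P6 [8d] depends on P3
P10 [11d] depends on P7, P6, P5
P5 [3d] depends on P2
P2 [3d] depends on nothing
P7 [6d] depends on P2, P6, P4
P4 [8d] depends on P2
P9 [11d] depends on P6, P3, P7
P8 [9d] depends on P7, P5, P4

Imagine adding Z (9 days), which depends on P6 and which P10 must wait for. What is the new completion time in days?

Originally the job takes 36 days.
With Z inserted, P10 now waits for max(P7, P6, P5, Z).
New critical path: P2→P3→P6→Z→P10 = 3+8+8+9+11 = 39 ⇒ 39 days.

39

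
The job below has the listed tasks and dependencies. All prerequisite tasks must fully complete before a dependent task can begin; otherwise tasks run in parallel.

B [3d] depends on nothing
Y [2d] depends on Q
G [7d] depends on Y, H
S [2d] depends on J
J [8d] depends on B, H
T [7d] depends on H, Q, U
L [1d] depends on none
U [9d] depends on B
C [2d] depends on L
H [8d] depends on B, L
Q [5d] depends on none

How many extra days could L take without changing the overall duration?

2

The longest chain is B→H→J→S = 3+8+8+2 = 21; overall finish 21 days.
Longest path through L: 19 days (earliest finish 1, latest finish 3).
Float = 21 − 19 = 2.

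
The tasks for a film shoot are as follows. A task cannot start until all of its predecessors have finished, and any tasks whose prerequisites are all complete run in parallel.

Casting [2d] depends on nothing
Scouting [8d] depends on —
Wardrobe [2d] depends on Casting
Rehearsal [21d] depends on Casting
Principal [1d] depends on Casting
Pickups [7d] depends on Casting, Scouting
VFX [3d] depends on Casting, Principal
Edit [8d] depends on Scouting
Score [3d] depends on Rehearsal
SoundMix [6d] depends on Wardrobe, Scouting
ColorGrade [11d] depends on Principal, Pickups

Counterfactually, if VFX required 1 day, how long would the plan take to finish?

26

Baseline: Casting→Rehearsal→Score = 2+21+3 = 26 → 26 days.
VFX is off the critical path — its longest chain is 6 days, giving 20 of slack.
That remains the longest chain; total 26 days.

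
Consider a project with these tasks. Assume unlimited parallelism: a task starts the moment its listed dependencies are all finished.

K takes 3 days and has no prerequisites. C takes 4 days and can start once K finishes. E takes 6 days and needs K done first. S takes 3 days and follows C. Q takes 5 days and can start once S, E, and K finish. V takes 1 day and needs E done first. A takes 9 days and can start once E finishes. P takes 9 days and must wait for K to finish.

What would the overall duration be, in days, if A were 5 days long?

15

Actual critical path: K→E→A = 3+6+9 = 18 ⇒ 18 days.
Since A is critical, the -4 change carries straight to that chain (now 14 days).
The binding chain switches to K→C→S→Q = 3+4+3+5 = 15; finish 15 days.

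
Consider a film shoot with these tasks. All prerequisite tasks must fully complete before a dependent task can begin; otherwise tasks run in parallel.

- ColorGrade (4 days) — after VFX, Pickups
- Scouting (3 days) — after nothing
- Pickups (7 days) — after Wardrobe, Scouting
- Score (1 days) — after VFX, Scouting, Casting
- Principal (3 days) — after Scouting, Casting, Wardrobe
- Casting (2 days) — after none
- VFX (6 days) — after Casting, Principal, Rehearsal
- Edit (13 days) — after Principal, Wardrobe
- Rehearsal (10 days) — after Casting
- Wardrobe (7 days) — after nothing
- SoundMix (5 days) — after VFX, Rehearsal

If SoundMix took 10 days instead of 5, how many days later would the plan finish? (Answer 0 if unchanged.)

As given, the longest chain is Casting→Rehearsal→VFX→SoundMix = 2+10+6+5 = 23, so the finish is 23 days.
SoundMix lies on that path, so at 10 days the path becomes 28 days.
The critical path is still Casting→Rehearsal→VFX→SoundMix; finish is now 28 days.
Change in finish: 28 − 23 = +5 days.

5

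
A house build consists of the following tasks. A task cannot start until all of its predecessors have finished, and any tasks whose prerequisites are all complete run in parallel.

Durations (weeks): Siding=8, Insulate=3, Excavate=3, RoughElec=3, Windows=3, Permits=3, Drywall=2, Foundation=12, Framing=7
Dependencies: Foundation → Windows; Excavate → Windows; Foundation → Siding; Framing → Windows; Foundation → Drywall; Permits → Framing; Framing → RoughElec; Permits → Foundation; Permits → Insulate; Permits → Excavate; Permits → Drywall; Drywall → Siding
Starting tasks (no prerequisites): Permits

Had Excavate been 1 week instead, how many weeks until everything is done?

25

Baseline: Permits→Foundation→Drywall→Siding = 3+12+2+8 = 25 → 25 weeks.
Excavate is off the critical path — its longest chain is 9 weeks, giving 16 of slack.
No other chain overtakes it, so the finish is 25 weeks.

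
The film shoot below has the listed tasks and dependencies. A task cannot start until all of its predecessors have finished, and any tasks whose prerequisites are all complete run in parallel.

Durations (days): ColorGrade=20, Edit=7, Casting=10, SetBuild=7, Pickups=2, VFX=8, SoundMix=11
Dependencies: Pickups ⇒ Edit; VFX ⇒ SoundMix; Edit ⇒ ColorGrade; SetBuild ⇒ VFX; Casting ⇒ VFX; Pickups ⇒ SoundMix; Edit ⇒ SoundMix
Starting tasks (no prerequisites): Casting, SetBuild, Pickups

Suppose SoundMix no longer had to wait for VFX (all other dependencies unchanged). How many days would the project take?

29

Original critical path: Casting→VFX→SoundMix = 10+8+11 = 29 ⇒ 29 days.
Without VFX→SoundMix, SoundMix's earliest start moves from 18 to 9.
New critical path: Pickups→Edit→ColorGrade = 2+7+20 = 29 ⇒ 29 days.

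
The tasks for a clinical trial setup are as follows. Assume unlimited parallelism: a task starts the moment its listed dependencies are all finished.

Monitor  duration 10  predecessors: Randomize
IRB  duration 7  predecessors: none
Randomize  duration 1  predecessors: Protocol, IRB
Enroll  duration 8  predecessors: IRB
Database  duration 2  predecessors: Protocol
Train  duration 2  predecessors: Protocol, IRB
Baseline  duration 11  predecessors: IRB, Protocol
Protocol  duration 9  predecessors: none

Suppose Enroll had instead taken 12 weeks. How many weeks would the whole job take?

20

Baseline: Protocol→Randomize→Monitor = 9+1+10 = 20 → 20 weeks.
Enroll has 5 weeks of float (longest path through it is 15).
The critical path is still Protocol→Randomize→Monitor; finish is now 20 weeks.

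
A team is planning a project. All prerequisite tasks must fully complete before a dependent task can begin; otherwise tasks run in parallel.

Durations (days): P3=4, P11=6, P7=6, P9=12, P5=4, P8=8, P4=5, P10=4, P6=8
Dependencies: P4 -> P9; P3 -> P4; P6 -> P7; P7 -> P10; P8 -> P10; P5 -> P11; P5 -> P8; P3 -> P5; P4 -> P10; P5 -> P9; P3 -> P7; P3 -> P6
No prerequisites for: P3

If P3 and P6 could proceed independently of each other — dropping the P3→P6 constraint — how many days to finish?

21

Before: longest chain P3→P6→P7→P10 = 4+8+6+4 = 22, finish 22.
Without P3→P6, P6's earliest start moves from 4 to 0.
The longest chain is now P3→P4→P9 = 4+5+12 = 21, so the project takes 21 days.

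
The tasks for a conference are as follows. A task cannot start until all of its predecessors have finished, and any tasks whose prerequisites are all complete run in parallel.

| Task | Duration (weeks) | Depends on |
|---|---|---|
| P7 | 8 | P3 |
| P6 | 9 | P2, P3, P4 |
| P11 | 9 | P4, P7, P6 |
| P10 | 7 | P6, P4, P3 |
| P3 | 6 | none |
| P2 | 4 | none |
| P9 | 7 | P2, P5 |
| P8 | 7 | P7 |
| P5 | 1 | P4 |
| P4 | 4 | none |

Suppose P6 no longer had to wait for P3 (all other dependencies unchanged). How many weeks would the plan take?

23

Original critical path: P3→P6→P11 = 6+9+9 = 24 ⇒ 24 weeks.
Without P3→P6, P6's earliest start moves from 6 to 4.
The longest chain is now P3→P7→P11 = 6+8+9 = 23, so the plan takes 23 weeks.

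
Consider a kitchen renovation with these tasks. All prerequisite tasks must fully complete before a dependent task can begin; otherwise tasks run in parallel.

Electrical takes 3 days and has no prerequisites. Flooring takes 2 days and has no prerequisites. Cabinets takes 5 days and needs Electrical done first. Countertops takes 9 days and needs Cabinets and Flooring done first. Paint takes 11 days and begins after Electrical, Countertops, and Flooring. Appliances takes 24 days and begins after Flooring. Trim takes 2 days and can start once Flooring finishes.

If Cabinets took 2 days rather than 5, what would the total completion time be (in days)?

As given, the longest chain is Electrical→Cabinets→Countertops→Paint = 3+5+9+11 = 28, so the finish is 28 days.
Since Cabinets is critical, the -3 change carries straight to that chain (now 25 days).
New critical path: Flooring→Appliances = 2+24 = 26 ⇒ 26 days.

26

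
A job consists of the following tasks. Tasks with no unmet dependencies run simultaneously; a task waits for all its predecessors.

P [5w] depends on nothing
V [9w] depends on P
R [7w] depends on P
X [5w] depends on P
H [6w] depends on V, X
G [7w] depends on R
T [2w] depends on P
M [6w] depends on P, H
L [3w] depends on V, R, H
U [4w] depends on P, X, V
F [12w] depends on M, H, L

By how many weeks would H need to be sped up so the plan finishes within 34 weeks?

4

Current finish: 38 weeks; target: 34.
H is on every critical path, so each week cut from H cuts the finish by one (this holds down to a finish of 33).
Need 38 − 34 = 4 weeks off H → H becomes 2 weeks, finish becomes 34.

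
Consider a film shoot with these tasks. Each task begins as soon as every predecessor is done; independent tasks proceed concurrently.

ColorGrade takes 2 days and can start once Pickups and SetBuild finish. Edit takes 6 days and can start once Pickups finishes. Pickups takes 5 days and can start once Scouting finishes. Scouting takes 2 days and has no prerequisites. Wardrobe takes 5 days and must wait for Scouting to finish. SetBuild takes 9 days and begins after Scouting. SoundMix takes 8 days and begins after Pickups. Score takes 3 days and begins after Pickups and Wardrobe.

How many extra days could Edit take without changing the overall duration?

The longest chain is Scouting→Pickups→SoundMix = 2+5+8 = 15; overall finish 15 days.
Edit finishes as early as 13 and must finish by 15.
Float = 15 − 13 = 2.

2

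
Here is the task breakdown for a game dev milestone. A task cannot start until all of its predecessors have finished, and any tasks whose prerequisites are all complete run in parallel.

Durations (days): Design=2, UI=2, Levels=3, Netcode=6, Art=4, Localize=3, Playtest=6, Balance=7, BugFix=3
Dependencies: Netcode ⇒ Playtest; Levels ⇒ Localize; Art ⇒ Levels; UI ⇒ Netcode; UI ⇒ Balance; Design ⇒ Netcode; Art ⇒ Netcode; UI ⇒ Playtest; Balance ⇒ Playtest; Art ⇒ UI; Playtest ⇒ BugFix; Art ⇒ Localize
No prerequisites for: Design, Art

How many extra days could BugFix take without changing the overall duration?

Critical path: Art→UI→Balance→Playtest→BugFix = 4+2+7+6+3 = 22, so the finish is 22 days.
Longest path through BugFix: 22 days (earliest finish 22, latest finish 22).
Float = 22 − 22 = 0.

0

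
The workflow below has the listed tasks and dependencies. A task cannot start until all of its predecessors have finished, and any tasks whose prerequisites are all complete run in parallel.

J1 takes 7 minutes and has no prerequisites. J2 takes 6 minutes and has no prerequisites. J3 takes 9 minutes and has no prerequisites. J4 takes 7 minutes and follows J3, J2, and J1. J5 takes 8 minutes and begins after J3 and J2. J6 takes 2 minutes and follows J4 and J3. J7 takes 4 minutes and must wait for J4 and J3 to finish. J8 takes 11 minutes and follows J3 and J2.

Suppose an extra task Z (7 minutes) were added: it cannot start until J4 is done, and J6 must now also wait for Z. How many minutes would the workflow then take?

Originally the workflow takes 20 minutes.
With Z inserted, J6 now waits for max(J4, J3, Z).
New critical path: J3→J4→Z→J6 = 9+7+7+2 = 25 ⇒ 25 minutes.

25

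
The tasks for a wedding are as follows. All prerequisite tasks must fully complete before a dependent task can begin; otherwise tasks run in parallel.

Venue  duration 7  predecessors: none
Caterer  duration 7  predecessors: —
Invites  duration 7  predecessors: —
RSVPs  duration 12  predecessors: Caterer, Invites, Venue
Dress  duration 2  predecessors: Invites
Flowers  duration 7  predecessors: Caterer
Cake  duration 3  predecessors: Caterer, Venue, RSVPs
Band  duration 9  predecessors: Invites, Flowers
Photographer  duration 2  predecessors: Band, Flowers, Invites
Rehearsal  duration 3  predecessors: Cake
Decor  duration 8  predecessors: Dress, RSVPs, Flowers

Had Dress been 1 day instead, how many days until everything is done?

The binding path is Venue→RSVPs→Decor = 7+12+8 = 27; finish at 27 days.
Dress is off the critical path — its longest chain is 17 days, giving 10 of slack.
That remains the longest chain; total 27 days.

27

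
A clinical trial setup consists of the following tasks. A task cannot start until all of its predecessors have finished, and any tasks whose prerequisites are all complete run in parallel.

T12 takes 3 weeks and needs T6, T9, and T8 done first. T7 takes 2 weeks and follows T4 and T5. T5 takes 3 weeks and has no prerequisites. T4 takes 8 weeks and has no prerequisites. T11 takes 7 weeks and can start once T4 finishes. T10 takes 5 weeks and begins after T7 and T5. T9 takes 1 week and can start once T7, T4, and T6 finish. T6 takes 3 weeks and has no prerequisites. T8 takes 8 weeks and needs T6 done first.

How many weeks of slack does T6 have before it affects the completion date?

The longest chain is T4→T7→T10 = 8+2+5 = 15; overall finish 15 weeks.
T6 finishes as early as 3 and must finish by 4.
So T6 can slip 4 − 3 = 1 week.

1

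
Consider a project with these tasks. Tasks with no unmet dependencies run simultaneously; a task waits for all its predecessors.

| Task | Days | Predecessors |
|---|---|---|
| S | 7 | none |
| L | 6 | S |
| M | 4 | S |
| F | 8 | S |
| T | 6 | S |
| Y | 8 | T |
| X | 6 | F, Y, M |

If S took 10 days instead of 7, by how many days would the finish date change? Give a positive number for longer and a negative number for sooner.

3

Actual critical path: S→T→Y→X = 7+6+8+6 = 27 ⇒ 27 days.
S lies on that path, so at 10 days the path becomes 30 days.
No other chain overtakes it, so the finish is 30 days.
Change in finish: 30 − 27 = +3 days.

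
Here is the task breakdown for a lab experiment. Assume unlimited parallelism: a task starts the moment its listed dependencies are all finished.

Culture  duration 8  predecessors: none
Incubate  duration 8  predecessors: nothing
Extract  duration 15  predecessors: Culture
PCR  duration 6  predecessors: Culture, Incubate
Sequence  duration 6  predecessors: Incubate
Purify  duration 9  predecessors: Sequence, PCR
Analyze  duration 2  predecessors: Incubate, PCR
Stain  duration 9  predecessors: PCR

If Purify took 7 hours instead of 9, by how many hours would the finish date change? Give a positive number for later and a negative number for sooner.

Baseline: Incubate→Sequence→Purify = 8+6+9 = 23 → 23 hours.
Since Purify is critical, the -2 change carries straight to that chain (now 21 hours).
The binding chain switches to Culture→Extract = 8+15 = 23; finish 23 hours.
Change in finish: 23 − 23 = +0 hours.

0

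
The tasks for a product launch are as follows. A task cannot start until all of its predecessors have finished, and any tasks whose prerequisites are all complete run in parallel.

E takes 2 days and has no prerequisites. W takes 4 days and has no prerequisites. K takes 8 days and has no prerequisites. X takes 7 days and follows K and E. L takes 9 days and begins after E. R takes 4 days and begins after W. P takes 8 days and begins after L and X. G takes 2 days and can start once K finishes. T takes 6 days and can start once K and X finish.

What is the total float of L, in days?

The longest chain is K→X→P = 8+7+8 = 23; overall finish 23 days.
Longest path through L: 19 days (earliest finish 11, latest finish 15).
Float = 23 − 19 = 4.

4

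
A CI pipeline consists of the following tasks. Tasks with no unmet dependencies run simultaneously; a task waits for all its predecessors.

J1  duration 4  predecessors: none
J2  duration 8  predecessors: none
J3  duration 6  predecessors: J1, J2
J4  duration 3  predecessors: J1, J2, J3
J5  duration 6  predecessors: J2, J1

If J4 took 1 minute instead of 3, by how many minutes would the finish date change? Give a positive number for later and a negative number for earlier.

-2

Actual critical path: J2→J3→J4 = 8+6+3 = 17 ⇒ 17 minutes.
Since J4 is critical, the -2 change carries straight to that chain (now 15 minutes).
That remains the longest chain; total 15 minutes.
Change in finish: 15 − 17 = -2 minutes.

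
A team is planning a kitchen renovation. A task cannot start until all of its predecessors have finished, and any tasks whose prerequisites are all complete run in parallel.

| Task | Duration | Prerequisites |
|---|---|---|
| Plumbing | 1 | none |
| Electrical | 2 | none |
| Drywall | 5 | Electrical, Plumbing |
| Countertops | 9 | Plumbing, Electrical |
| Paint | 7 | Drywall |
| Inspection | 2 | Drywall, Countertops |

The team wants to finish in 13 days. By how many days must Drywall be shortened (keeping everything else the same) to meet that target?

1

Current finish: 14 days; target: 13.
Drywall is on every critical path, so each day cut from Drywall cuts the finish by one (this holds down to a finish of 13).
Need 14 − 13 = 1 day off Drywall → Drywall becomes 4 days, finish becomes 13.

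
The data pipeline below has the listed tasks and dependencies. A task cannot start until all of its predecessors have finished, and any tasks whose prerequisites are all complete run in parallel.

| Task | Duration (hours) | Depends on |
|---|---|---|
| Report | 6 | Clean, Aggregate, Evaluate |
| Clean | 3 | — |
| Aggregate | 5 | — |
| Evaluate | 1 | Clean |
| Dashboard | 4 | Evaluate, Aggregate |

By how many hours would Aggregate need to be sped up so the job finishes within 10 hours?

1

Current finish: 11 hours; target: 10.
Aggregate is on every critical path, so each hour cut from Aggregate cuts the finish by one (this holds down to a finish of 10).
Need 11 − 10 = 1 hour off Aggregate → Aggregate becomes 4 hours, finish becomes 10.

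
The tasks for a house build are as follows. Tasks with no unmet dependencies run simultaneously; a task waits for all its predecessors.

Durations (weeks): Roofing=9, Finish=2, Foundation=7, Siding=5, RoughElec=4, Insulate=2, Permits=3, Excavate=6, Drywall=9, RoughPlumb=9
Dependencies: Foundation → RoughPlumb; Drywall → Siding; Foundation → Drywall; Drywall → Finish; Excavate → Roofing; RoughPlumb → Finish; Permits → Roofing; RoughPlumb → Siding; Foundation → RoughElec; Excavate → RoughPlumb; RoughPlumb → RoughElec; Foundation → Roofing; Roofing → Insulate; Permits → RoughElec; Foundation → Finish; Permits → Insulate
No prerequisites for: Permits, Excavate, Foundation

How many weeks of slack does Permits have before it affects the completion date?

7

Foundation→RoughPlumb→Siding = 7+9+5 = 21 sets the makespan at 21 weeks.
Longest path through Permits: 14 weeks (earliest finish 3, latest finish 10).
So Permits can slip 10 − 3 = 7 weeks.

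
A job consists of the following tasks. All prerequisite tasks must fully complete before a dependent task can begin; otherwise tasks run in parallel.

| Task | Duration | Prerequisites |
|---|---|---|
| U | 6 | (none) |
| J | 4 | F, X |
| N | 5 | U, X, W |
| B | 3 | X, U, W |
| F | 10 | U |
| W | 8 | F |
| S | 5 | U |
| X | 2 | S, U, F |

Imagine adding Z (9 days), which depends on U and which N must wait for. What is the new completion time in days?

Originally the plan takes 29 days.
With Z inserted, N now waits for max(U, X, W, Z).
New critical path: U→F→W→N = 6+10+8+5 = 29 ⇒ 29 days.

29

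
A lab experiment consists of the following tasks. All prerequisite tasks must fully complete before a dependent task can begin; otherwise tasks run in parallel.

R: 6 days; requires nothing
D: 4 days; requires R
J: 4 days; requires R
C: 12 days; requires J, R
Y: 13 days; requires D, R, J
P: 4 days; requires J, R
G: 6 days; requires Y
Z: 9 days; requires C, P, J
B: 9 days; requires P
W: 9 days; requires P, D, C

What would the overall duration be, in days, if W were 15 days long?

The binding path is R→J→C→W = 6+4+12+9 = 31; finish at 31 days.
Since W is critical, the +6 change carries straight to that chain (now 37 days).
No other chain overtakes it, so the finish is 37 days.

37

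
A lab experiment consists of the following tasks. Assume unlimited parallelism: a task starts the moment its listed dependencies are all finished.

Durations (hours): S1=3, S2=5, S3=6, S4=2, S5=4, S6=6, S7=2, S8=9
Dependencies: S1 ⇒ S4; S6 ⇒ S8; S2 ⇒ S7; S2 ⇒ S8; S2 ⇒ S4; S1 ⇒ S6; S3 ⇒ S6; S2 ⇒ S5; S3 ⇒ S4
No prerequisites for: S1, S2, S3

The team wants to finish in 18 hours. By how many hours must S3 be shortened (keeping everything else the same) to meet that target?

Current finish: 21 hours; target: 18.
S3 is on every critical path, so each hour cut from S3 cuts the finish by one (this holds down to a finish of 18).
Need 21 − 18 = 3 hours off S3 → S3 becomes 3 hours, finish becomes 18.

3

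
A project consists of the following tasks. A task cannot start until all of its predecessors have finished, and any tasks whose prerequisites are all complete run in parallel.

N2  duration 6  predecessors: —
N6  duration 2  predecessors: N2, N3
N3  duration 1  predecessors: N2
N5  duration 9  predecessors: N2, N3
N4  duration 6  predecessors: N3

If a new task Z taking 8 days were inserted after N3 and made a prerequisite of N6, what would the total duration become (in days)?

Originally the plan takes 16 days.
With Z inserted, N6 now waits for max(N2, N3, Z).
New critical path: N2→N3→Z→N6 = 6+1+8+2 = 17 ⇒ 17 days.

17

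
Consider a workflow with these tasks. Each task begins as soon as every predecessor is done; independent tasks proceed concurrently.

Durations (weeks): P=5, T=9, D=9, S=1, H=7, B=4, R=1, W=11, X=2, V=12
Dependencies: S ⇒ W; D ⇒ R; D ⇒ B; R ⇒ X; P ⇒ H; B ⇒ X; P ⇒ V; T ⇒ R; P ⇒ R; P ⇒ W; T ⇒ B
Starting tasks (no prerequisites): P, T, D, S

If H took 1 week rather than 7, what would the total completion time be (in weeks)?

The binding path is P→V = 5+12 = 17; finish at 17 weeks.
The longest path through H is only 12 weeks, so H has float 5.
No other chain overtakes it, so the finish is 17 weeks.

17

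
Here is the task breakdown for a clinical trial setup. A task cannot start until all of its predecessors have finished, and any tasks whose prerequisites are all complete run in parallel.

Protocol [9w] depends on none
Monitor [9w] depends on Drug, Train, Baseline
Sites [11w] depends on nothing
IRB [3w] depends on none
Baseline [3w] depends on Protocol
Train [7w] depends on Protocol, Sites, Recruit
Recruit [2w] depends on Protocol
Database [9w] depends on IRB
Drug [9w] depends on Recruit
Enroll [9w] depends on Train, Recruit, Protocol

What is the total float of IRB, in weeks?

17

Protocol→Recruit→Drug→Monitor = 9+2+9+9 = 29 sets the makespan at 29 weeks.
The longest chain containing IRB totals 12 weeks.
Float = 29 − 12 = 17.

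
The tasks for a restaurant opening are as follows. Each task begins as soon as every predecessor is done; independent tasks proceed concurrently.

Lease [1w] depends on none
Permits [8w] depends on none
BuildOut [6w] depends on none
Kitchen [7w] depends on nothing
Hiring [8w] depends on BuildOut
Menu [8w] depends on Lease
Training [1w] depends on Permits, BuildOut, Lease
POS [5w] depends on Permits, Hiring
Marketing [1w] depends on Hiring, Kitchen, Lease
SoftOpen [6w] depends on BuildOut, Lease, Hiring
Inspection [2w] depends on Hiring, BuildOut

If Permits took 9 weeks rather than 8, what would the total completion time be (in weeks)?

20

Critical path before the change: BuildOut→Hiring→SoftOpen = 6+8+6 = 20 giving 20 weeks.
Permits is off the critical path — its longest chain is 13 weeks, giving 7 of slack.
The critical path is still BuildOut→Hiring→SoftOpen; finish is now 20 weeks.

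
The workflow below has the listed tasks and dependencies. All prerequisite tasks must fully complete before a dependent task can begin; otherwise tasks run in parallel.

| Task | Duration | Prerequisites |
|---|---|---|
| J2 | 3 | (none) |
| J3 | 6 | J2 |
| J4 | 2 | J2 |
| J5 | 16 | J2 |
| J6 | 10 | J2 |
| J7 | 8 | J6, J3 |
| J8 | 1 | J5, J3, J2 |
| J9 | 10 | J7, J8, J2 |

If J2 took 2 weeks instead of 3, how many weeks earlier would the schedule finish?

As given, the longest chain is J2→J6→J7→J9 = 3+10+8+10 = 31, so the finish is 31 weeks.
J2 lies on that path, so at 2 weeks the path becomes 30 weeks.
The critical path is still J2→J6→J7→J9; finish is now 30 weeks.
Change in finish: 30 − 31 = -1 weeks.

1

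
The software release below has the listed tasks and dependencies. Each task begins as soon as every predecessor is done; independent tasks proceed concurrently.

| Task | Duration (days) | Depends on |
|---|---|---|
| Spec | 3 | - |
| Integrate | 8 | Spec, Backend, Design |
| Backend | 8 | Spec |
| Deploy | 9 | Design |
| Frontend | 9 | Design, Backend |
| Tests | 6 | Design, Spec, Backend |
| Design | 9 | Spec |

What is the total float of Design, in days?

0

The longest chain is Spec→Design→Frontend = 3+9+9 = 21; overall finish 21 days.
The longest chain containing Design totals 21 days.
Float = 21 − 21 = 0.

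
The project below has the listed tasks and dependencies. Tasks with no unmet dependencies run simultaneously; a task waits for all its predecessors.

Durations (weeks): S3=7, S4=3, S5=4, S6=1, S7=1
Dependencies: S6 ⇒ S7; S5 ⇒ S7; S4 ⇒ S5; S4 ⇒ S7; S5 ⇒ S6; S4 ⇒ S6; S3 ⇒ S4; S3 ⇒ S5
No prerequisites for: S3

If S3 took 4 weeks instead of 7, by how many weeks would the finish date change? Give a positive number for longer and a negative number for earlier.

-3

Baseline: S3→S4→S5→S6→S7 = 7+3+4+1+1 = 16 → 16 weeks.
Since S3 is critical, the -3 change carries straight to that chain (now 13 weeks).
No other chain overtakes it, so the finish is 13 weeks.
Change in finish: 13 − 16 = -3 weeks.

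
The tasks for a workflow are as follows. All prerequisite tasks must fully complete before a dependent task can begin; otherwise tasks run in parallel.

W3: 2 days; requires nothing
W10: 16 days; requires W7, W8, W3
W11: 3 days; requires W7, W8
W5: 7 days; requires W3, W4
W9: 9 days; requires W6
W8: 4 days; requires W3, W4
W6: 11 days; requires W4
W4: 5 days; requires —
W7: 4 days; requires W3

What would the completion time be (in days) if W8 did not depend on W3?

Original critical path: W4→W6→W9 = 5+11+9 = 25 ⇒ 25 days.
Dropping W3→W8 doesn't change W8's earliest start (5); another predecessor still binds.
After: W4→W6→W9 = 5+11+9 = 25 → 25 days.

25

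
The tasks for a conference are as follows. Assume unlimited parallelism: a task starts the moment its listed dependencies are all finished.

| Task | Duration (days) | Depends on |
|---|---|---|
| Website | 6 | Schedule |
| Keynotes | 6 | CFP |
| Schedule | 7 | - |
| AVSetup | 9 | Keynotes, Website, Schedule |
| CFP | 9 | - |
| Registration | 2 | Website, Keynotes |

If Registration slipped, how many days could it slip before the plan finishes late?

7

Critical path: CFP→Keynotes→AVSetup = 9+6+9 = 24, so the finish is 24 days.
Longest path through Registration: 17 days (earliest finish 17, latest finish 24).
Float = 24 − 17 = 7.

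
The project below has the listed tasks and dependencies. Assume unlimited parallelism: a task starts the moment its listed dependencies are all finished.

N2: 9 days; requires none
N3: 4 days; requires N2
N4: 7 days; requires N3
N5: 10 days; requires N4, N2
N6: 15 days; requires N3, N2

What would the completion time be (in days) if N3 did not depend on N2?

With the dependency in place, N2→N3→N4→N5 = 9+4+7+10 = 30 sets the finish at 30 days.
Without N2→N3, N3's earliest start moves from 9 to 0.
The longest chain is now N2→N6 = 9+15 = 24, so the job takes 24 days.

24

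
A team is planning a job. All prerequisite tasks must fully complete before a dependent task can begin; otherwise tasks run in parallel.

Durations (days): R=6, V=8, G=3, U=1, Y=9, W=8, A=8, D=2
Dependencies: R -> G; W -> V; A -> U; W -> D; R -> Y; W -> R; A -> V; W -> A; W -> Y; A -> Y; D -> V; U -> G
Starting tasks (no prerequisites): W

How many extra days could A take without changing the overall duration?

The longest chain is W→A→Y = 8+8+9 = 25; overall finish 25 days.
A finishes as early as 16 and must finish by 16.
So A can slip 16 − 16 = 0 days.

0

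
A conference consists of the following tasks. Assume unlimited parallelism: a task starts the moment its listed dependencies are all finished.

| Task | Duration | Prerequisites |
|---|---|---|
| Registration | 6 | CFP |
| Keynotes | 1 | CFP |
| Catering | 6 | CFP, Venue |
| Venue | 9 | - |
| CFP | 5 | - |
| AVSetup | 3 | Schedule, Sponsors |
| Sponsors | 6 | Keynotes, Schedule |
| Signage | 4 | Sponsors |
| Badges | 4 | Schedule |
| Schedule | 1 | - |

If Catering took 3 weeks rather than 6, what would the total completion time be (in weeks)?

16

Baseline: CFP→Keynotes→Sponsors→Signage = 5+1+6+4 = 16 → 16 weeks.
The longest path through Catering is only 15 weeks, so Catering has float 1.
The critical path is still CFP→Keynotes→Sponsors→Signage; finish is now 16 weeks.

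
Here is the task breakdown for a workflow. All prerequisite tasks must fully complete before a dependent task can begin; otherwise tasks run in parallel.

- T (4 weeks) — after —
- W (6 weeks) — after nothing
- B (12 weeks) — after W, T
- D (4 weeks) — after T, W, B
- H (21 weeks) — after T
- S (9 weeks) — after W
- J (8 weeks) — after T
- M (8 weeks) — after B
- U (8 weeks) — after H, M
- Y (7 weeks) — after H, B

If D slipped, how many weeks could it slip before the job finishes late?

12

The longest chain is W→B→M→U = 6+12+8+8 = 34; overall finish 34 weeks.
Longest path through D: 22 weeks (earliest finish 22, latest finish 34).
Slack of D = 30 − 18 = 12 weeks.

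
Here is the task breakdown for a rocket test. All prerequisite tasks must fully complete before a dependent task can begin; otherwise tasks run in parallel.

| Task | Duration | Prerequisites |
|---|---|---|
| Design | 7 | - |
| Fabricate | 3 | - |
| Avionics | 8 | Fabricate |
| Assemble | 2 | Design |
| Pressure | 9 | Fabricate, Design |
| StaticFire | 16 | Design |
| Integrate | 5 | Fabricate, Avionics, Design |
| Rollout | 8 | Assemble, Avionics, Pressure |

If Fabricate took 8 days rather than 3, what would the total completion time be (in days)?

Actual critical path: Design→Pressure→Rollout = 7+9+8 = 24 ⇒ 24 days.
Fabricate is off the critical path — its longest chain is 20 days, giving 4 of slack.
The binding chain switches to Fabricate→Pressure→Rollout = 8+9+8 = 25; finish 25 days.

25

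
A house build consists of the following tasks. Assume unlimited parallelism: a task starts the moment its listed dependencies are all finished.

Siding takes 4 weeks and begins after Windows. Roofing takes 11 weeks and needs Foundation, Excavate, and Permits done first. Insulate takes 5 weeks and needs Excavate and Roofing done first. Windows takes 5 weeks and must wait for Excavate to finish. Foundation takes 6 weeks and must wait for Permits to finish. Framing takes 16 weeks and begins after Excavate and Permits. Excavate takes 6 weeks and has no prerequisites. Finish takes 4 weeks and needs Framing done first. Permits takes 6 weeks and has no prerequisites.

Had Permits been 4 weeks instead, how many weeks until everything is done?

26

Actual critical path: Permits→Foundation→Roofing→Insulate = 6+6+11+5 = 28 ⇒ 28 weeks.
Permits is on the critical path; changing it to 4 makes that path 26 weeks.
That remains the longest chain; total 26 weeks.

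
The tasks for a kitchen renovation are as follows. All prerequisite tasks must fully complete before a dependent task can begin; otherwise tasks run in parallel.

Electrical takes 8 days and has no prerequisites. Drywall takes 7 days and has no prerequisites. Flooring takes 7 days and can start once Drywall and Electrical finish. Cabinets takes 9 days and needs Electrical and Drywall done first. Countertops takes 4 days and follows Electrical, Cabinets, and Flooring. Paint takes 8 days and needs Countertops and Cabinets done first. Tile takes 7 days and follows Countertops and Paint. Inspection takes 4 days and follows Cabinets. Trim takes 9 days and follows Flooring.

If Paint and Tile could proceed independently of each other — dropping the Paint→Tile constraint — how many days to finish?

Before: longest chain Electrical→Cabinets→Countertops→Paint→Tile = 8+9+4+8+7 = 36, finish 36.
Without Paint→Tile, Tile's earliest start moves from 29 to 21.
New critical path: Electrical→Cabinets→Countertops→Paint = 8+9+4+8 = 29 ⇒ 29 days.

29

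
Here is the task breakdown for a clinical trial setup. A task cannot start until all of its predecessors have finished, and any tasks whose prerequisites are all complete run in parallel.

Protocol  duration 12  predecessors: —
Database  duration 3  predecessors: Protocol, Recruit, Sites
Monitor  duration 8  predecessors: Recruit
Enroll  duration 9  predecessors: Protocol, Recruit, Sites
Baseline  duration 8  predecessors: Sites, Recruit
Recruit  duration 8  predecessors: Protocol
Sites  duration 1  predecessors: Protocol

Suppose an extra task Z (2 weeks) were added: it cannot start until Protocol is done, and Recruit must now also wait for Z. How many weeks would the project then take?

Originally the project takes 29 weeks.
With Z inserted, Recruit now waits for max(Protocol, Z).
New critical path: Protocol→Z→Recruit→Enroll = 12+2+8+9 = 31 ⇒ 31 weeks.

31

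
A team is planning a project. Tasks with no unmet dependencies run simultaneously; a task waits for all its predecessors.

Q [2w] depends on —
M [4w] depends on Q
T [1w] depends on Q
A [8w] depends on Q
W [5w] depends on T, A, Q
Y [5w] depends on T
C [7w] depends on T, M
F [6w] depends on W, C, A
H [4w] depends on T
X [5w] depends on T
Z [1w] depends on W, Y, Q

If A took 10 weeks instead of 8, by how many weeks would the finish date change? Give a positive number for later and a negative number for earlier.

Actual critical path: Q→A→W→F = 2+8+5+6 = 21 ⇒ 21 weeks.
A lies on that path, so at 10 weeks the path becomes 23 weeks.
The critical path is still Q→A→W→F; finish is now 23 weeks.
Change in finish: 23 − 21 = +2 weeks.

2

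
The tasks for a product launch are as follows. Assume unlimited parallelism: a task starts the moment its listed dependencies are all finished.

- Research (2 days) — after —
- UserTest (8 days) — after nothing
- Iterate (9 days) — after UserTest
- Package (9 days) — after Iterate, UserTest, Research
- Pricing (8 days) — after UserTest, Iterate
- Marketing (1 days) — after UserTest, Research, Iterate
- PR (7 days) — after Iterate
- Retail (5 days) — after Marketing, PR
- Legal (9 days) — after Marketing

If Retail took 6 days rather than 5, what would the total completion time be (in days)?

30

Baseline: UserTest→Iterate→PR→Retail = 8+9+7+5 = 29 → 29 days.
Retail lies on that path, so at 6 days the path becomes 30 days.
The critical path is still UserTest→Iterate→PR→Retail; finish is now 30 days.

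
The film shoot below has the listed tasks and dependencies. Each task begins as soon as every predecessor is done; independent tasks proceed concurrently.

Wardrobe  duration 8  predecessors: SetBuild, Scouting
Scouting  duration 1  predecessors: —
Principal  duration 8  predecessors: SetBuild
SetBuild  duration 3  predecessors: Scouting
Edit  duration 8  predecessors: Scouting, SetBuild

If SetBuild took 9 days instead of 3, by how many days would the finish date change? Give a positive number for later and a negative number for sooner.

6

Baseline: Scouting→SetBuild→Wardrobe = 1+3+8 = 12 → 12 days.
SetBuild is on the critical path; changing it to 9 makes that path 18 days.
That remains the longest chain; total 18 days.
Change in finish: 18 − 12 = +6 days.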